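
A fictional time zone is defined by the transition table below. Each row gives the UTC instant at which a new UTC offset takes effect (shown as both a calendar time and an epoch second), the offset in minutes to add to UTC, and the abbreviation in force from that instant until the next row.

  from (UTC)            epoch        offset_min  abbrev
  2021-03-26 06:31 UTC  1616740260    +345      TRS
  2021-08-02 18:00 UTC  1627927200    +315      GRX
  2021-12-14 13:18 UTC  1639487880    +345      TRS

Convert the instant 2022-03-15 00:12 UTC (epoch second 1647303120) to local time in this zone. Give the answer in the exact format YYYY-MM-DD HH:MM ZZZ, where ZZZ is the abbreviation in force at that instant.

Query: 2022-03-15 00:12 UTC
Rule 3/3 (TRS, +05:45): 2021-12-14 13:18 UTC ≤ query < +∞
0·60 + 12 + 345 = 357 min
357 = 0·1440 + 357; 357 = 5·60 + 57 → 05:57, same day
→ 2022-03-15 05:57 TRS

2022-03-15 05:57 TRS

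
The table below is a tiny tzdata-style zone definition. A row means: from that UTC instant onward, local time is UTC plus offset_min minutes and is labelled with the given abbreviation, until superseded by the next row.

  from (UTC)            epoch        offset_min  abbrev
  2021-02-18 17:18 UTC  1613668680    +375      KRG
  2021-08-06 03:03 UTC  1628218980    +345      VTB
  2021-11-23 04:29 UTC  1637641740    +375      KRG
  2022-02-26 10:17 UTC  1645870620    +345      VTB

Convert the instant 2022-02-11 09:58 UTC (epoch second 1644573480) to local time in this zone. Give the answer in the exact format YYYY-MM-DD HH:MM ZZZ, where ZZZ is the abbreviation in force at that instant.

Query: 2022-02-11 09:58 UTC
Rule 3/4 (KRG, +06:15): 2021-11-23 04:29 UTC ≤ query < 2022-02-26 10:17 UTC
9·60 + 58 + 375 = 973 min
973 = 0·1440 + 973; 973 = 16·60 + 13 → 16:13, same day
→ 2022-02-11 16:13 KRG

2022-02-11 16:13 KRG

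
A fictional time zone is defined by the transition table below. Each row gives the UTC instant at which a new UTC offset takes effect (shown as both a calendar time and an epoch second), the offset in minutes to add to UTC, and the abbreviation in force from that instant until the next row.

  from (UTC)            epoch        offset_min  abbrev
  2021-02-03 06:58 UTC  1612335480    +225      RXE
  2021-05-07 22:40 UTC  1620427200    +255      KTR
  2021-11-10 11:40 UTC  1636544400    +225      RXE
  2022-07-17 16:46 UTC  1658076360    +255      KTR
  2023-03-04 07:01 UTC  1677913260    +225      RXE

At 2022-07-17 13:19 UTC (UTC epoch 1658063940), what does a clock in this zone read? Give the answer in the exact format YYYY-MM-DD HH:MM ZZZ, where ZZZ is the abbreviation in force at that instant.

2022-07-17 17:04 RXE

Query: 2022-07-17 13:19 UTC
Rule 3/5 (RXE, +03:45): 2021-11-10 11:40 UTC ≤ query < 2022-07-17 16:46 UTC
13·60 + 19 + 225 = 1024 min
1024 = 0·1440 + 1024; 1024 = 17·60 + 4 → 17:04, same day
→ 2022-07-17 17:04 RXE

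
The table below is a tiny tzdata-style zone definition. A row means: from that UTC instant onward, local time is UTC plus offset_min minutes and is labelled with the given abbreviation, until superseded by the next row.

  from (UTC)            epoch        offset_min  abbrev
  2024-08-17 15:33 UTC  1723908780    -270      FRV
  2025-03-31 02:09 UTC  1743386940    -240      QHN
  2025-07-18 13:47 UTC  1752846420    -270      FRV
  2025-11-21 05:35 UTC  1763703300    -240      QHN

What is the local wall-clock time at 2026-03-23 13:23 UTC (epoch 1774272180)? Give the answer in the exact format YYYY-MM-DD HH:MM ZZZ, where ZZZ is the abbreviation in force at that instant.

Query: 2026-03-23 13:23 UTC
Rule 4/4 (QHN, -04:00): 2025-11-21 05:35 UTC ≤ query < +∞
13·60 + 23 - 240 = 563 min
563 = 0·1440 + 563; 563 = 9·60 + 23 → 09:23, same day
→ 2026-03-23 09:23 QHN

2026-03-23 09:23 QHN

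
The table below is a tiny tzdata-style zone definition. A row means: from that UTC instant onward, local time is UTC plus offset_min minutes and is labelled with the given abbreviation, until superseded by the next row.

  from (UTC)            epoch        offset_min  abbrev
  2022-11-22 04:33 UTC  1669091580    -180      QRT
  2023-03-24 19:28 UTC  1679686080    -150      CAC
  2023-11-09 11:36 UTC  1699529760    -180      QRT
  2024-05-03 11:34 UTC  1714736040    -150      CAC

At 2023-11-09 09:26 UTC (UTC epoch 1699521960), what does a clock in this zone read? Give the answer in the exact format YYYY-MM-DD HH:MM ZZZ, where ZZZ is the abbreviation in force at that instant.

2023-11-09 06:56 CAC

Query: 2023-11-09 09:26 UTC
Rule 2/4 (CAC, -02:30): 2023-03-24 19:28 UTC ≤ query < 2023-11-09 11:36 UTC
9·60 + 26 - 150 = 416 min
416 = 0·1440 + 416; 416 = 6·60 + 56 → 06:56, same day
→ 2023-11-09 06:56 CAC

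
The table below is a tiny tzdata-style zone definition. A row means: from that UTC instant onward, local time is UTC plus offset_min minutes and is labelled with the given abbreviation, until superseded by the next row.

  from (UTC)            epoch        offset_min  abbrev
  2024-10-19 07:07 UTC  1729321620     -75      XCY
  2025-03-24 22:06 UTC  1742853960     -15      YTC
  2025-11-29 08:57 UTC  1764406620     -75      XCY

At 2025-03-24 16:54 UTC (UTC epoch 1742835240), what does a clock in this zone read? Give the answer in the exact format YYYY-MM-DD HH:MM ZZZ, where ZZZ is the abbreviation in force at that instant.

Query: 2025-03-24 16:54 UTC
Rule 1/3 (XCY, -01:15): 2024-10-19 07:07 UTC ≤ query < 2025-03-24 22:06 UTC
16·60 + 54 - 75 = 939 min
939 = 0·1440 + 939; 939 = 15·60 + 39 → 15:39, same day
→ 2025-03-24 15:39 XCY

2025-03-24 15:39 XCY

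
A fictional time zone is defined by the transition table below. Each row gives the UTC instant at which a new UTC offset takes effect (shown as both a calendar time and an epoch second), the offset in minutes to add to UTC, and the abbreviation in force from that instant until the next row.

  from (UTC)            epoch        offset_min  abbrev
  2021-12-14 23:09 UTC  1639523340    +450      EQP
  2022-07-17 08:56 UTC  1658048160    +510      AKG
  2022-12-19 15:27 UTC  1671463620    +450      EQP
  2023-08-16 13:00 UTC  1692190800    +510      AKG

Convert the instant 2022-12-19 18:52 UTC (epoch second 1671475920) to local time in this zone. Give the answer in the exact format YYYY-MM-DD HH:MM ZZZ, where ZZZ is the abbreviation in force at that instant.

2022-12-20 02:22 EQP

Query: 2022-12-19 18:52 UTC
Rule 3/4 (EQP, +07:30): 2022-12-19 15:27 UTC ≤ query < 2023-08-16 13:00 UTC
18·60 + 52 + 450 = 1582 min
1582 = 1·1440 + 142; 142 = 2·60 + 22 → 02:22, 2022-12-19 + 1 day = 2022-12-20
→ 2022-12-20 02:22 EQP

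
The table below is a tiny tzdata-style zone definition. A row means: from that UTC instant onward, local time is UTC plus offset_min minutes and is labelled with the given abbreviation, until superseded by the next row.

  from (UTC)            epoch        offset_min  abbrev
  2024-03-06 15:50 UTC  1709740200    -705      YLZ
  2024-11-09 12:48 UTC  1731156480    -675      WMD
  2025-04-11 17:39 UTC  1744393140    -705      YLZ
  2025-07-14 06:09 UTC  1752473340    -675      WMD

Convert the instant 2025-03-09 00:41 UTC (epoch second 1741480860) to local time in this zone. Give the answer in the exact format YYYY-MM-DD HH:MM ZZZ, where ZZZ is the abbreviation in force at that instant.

Query: 2025-03-09 00:41 UTC
Rule 2/4 (WMD, -11:15): 2024-11-09 12:48 UTC ≤ query < 2025-04-11 17:39 UTC
0·60 + 41 - 675 = -634 min
-634 = -1·1440 + 806; 806 = 13·60 + 26 → 13:26, 2025-03-09 - 1 day = 2025-03-08
→ 2025-03-08 13:26 WMD

2025-03-08 13:26 WMD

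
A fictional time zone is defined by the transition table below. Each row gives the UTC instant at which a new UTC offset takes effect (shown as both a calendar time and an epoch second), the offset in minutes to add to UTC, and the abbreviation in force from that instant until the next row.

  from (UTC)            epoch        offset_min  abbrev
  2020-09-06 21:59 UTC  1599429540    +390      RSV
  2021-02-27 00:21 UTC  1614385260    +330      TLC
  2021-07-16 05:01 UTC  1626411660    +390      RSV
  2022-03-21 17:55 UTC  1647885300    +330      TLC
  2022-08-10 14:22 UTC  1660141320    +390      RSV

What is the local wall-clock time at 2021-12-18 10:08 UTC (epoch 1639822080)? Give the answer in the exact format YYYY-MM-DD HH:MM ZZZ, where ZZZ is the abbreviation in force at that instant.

Query: 2021-12-18 10:08 UTC
Rule 3/5 (RSV, +06:30): 2021-07-16 05:01 UTC ≤ query < 2022-03-21 17:55 UTC
10·60 + 8 + 390 = 998 min
998 = 0·1440 + 998; 998 = 16·60 + 38 → 16:38, same day
→ 2021-12-18 16:38 RSV

2021-12-18 16:38 RSV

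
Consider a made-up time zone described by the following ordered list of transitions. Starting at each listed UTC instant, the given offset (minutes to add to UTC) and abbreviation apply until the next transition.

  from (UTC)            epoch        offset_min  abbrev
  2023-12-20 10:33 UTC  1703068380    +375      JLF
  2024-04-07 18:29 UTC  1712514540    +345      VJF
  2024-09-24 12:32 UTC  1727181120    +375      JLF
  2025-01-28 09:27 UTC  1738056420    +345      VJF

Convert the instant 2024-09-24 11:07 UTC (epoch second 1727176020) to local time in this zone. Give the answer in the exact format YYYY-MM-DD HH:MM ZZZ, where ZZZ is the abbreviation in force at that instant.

Query: 2024-09-24 11:07 UTC
Rule 2/4 (VJF, +05:45): 2024-04-07 18:29 UTC ≤ query < 2024-09-24 12:32 UTC
11·60 + 7 + 345 = 1012 min
1012 = 0·1440 + 1012; 1012 = 16·60 + 52 → 16:52, same day
→ 2024-09-24 16:52 VJF

2024-09-24 16:52 VJF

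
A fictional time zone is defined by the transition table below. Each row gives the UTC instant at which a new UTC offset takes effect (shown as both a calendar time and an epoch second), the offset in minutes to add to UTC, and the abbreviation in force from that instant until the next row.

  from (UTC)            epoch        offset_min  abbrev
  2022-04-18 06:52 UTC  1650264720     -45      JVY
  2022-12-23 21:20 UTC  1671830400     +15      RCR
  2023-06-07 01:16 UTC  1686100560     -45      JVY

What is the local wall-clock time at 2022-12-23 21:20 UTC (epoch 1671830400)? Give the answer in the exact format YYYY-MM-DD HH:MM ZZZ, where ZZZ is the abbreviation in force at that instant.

2022-12-23 21:35 RCR

Query: 2022-12-23 21:20 UTC
Rule 2/3 (RCR, +00:15): 2022-12-23 21:20 UTC ≤ query < 2023-06-07 01:16 UTC
21·60 + 20 + 15 = 1295 min
1295 = 0·1440 + 1295; 1295 = 21·60 + 35 → 21:35, same day
→ 2022-12-23 21:35 RCR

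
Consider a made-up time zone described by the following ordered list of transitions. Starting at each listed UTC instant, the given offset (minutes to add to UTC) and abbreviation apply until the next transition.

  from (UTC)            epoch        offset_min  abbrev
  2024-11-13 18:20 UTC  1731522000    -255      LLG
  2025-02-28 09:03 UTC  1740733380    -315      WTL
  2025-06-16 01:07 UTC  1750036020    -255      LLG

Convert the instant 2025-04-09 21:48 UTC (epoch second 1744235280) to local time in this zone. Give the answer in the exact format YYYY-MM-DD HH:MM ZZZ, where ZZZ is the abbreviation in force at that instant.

2025-04-09 16:33 WTL

Query: 2025-04-09 21:48 UTC
Rule 2/3 (WTL, -05:15): 2025-02-28 09:03 UTC ≤ query < 2025-06-16 01:07 UTC
21·60 + 48 - 315 = 993 min
993 = 0·1440 + 993; 993 = 16·60 + 33 → 16:33, same day
→ 2025-04-09 16:33 WTL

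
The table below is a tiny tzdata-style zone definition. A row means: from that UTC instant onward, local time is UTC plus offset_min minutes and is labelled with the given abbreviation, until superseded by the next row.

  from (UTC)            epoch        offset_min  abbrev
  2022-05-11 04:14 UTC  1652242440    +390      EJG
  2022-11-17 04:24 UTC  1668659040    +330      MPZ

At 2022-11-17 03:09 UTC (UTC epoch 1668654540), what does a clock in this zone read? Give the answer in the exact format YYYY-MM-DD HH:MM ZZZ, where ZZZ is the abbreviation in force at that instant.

Query: 2022-11-17 03:09 UTC
Rule 1/2 (EJG, +06:30): 2022-05-11 04:14 UTC ≤ query < 2022-11-17 04:24 UTC
3·60 + 9 + 390 = 579 min
579 = 0·1440 + 579; 579 = 9·60 + 39 → 09:39, same day
→ 2022-11-17 09:39 EJG

2022-11-17 09:39 EJG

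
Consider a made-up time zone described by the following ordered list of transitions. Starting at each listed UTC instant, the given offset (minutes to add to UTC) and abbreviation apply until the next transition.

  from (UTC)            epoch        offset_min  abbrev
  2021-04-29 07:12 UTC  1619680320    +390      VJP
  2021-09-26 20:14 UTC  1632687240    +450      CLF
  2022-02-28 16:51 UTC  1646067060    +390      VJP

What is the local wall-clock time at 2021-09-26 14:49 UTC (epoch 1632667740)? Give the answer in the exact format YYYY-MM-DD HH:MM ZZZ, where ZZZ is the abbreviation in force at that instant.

2021-09-26 21:19 VJP

Query: 2021-09-26 14:49 UTC
Rule 1/3 (VJP, +06:30): 2021-04-29 07:12 UTC ≤ query < 2021-09-26 20:14 UTC
14·60 + 49 + 390 = 1279 min
1279 = 0·1440 + 1279; 1279 = 21·60 + 19 → 21:19, same day
→ 2021-09-26 21:19 VJP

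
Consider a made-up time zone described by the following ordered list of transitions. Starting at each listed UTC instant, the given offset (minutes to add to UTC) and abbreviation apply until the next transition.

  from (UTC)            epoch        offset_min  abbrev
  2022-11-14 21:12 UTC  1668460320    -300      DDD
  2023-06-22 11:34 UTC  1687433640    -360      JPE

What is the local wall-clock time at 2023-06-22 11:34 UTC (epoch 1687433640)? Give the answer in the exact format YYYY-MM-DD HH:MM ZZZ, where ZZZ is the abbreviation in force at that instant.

Query: 2023-06-22 11:34 UTC
Rule 2/2 (JPE, -06:00): 2023-06-22 11:34 UTC ≤ query < +∞
11·60 + 34 - 360 = 334 min
334 = 0·1440 + 334; 334 = 5·60 + 34 → 05:34, same day
→ 2023-06-22 05:34 JPE

2023-06-22 05:34 JPE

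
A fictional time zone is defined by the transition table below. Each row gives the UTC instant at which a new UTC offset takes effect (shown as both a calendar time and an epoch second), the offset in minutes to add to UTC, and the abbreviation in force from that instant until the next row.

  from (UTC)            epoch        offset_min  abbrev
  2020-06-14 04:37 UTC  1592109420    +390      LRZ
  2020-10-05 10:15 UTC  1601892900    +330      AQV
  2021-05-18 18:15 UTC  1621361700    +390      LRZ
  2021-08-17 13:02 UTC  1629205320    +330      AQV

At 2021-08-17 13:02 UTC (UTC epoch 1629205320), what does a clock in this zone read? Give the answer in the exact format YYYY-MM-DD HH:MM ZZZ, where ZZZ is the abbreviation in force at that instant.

Query: 2021-08-17 13:02 UTC
Rule 4/4 (AQV, +05:30): 2021-08-17 13:02 UTC ≤ query < +∞
13·60 + 2 + 330 = 1112 min
1112 = 0·1440 + 1112; 1112 = 18·60 + 32 → 18:32, same day
→ 2021-08-17 18:32 AQV

2021-08-17 18:32 AQV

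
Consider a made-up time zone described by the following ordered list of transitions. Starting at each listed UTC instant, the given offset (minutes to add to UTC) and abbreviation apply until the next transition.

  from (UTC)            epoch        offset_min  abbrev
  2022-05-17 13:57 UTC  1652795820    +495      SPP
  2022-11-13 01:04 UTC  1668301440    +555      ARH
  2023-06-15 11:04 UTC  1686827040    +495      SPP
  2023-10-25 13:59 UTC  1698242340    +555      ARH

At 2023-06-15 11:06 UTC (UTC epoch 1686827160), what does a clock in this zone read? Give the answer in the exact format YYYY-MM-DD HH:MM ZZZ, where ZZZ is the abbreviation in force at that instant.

Query: 2023-06-15 11:06 UTC
Rule 3/4 (SPP, +08:15): 2023-06-15 11:04 UTC ≤ query < 2023-10-25 13:59 UTC
11·60 + 6 + 495 = 1161 min
1161 = 0·1440 + 1161; 1161 = 19·60 + 21 → 19:21, same day
→ 2023-06-15 19:21 SPP

2023-06-15 19:21 SPP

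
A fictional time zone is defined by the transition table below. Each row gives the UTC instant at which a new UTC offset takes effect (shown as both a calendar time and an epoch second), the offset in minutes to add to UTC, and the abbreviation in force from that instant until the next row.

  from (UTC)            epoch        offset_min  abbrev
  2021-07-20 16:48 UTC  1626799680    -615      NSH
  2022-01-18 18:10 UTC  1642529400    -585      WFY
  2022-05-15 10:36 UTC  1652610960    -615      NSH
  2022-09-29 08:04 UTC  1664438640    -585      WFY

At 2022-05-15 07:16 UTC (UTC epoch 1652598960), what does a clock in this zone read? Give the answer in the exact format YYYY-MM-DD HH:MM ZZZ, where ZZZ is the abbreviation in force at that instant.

Query: 2022-05-15 07:16 UTC
Rule 2/4 (WFY, -09:45): 2022-01-18 18:10 UTC ≤ query < 2022-05-15 10:36 UTC
7·60 + 16 - 585 = -149 min
-149 = -1·1440 + 1291; 1291 = 21·60 + 31 → 21:31, 2022-05-15 - 1 day = 2022-05-14
→ 2022-05-14 21:31 WFY

2022-05-14 21:31 WFY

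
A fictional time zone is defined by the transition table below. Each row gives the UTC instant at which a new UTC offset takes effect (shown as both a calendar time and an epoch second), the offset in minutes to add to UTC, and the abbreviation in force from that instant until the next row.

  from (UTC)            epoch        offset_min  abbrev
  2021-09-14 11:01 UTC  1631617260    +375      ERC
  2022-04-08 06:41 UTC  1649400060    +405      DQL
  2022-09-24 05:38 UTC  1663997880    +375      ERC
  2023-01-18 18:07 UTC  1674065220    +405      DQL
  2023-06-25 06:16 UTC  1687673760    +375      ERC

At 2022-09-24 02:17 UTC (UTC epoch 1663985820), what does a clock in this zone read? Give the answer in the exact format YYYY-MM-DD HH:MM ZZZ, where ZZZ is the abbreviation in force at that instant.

2022-09-24 09:02 DQL

Query: 2022-09-24 02:17 UTC
Rule 2/5 (DQL, +06:45): 2022-04-08 06:41 UTC ≤ query < 2022-09-24 05:38 UTC
2·60 + 17 + 405 = 542 min
542 = 0·1440 + 542; 542 = 9·60 + 2 → 09:02, same day
→ 2022-09-24 09:02 DQL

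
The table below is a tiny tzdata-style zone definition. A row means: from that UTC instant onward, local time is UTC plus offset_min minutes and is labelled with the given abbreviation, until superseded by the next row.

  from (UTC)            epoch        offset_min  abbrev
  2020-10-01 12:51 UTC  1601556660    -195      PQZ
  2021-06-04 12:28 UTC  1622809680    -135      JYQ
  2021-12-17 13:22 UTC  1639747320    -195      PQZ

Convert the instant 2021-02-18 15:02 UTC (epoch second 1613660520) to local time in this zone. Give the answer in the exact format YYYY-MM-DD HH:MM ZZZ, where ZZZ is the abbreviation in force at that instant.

2021-02-18 11:47 PQZ

Query: 2021-02-18 15:02 UTC
Rule 1/3 (PQZ, -03:15): 2020-10-01 12:51 UTC ≤ query < 2021-06-04 12:28 UTC
15·60 + 2 - 195 = 707 min
707 = 0·1440 + 707; 707 = 11·60 + 47 → 11:47, same day
→ 2021-02-18 11:47 PQZ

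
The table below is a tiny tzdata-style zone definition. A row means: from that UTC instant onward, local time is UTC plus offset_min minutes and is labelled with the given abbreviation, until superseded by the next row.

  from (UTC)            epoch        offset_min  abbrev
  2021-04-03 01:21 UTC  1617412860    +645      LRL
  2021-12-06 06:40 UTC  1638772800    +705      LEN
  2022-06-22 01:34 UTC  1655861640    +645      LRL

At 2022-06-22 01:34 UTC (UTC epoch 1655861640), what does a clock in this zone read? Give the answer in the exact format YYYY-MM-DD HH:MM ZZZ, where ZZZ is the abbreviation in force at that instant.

Query: 2022-06-22 01:34 UTC
Rule 3/3 (LRL, +10:45): 2022-06-22 01:34 UTC ≤ query < +∞
1·60 + 34 + 645 = 739 min
739 = 0·1440 + 739; 739 = 12·60 + 19 → 12:19, same day
→ 2022-06-22 12:19 LRL

2022-06-22 12:19 LRL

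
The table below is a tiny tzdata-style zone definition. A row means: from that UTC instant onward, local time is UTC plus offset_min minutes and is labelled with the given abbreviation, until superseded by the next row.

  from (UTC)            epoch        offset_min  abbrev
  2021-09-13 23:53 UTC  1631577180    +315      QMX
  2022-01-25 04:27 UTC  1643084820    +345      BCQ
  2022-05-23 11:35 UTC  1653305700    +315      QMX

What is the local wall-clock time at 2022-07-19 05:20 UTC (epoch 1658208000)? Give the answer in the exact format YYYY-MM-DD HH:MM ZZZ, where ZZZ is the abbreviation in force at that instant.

Query: 2022-07-19 05:20 UTC
Rule 3/3 (QMX, +05:15): 2022-05-23 11:35 UTC ≤ query < +∞
5·60 + 20 + 315 = 635 min
635 = 0·1440 + 635; 635 = 10·60 + 35 → 10:35, same day
→ 2022-07-19 10:35 QMX

2022-07-19 10:35 QMX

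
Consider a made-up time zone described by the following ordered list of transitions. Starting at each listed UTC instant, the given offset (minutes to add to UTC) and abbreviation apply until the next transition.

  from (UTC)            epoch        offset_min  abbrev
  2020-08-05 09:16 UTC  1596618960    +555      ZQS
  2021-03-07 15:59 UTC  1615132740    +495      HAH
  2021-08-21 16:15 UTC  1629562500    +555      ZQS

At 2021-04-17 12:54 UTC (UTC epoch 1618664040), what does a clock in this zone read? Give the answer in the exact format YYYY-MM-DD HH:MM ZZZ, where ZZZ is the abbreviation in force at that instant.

2021-04-17 21:09 HAH

Query: 2021-04-17 12:54 UTC
Rule 2/3 (HAH, +08:15): 2021-03-07 15:59 UTC ≤ query < 2021-08-21 16:15 UTC
12·60 + 54 + 495 = 1269 min
1269 = 0·1440 + 1269; 1269 = 21·60 + 9 → 21:09, same day
→ 2021-04-17 21:09 HAH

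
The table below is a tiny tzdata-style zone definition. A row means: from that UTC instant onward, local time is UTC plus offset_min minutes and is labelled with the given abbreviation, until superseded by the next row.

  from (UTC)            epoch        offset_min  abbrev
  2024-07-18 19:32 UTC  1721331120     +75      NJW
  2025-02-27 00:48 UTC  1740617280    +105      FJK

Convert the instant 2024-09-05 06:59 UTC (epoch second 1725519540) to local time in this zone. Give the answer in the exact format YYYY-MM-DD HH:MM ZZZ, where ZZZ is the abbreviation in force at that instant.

Query: 2024-09-05 06:59 UTC
Rule 1/2 (NJW, +01:15): 2024-07-18 19:32 UTC ≤ query < 2025-02-27 00:48 UTC
6·60 + 59 + 75 = 494 min
494 = 0·1440 + 494; 494 = 8·60 + 14 → 08:14, same day
→ 2024-09-05 08:14 NJW

2024-09-05 08:14 NJW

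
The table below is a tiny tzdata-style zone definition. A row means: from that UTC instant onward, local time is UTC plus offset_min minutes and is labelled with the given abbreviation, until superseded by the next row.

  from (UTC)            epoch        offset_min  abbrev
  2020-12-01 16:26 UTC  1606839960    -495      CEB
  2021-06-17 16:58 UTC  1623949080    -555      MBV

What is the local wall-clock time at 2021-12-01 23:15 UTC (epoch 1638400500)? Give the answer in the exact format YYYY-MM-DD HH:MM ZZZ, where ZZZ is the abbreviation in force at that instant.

2021-12-01 14:00 MBV

Query: 2021-12-01 23:15 UTC
Rule 2/2 (MBV, -09:15): 2021-06-17 16:58 UTC ≤ query < +∞
23·60 + 15 - 555 = 840 min
840 = 0·1440 + 840; 840 = 14·60 + 0 → 14:00, same day
→ 2021-12-01 14:00 MBV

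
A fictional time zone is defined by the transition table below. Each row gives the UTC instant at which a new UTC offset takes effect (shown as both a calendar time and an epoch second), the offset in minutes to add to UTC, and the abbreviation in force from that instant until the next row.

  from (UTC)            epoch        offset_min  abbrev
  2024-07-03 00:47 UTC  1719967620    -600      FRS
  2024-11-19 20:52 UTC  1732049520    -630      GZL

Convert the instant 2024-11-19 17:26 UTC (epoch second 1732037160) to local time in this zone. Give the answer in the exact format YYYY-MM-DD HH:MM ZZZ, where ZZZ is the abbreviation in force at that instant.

2024-11-19 07:26 FRS

Query: 2024-11-19 17:26 UTC
Rule 1/2 (FRS, -10:00): 2024-07-03 00:47 UTC ≤ query < 2024-11-19 20:52 UTC
17·60 + 26 - 600 = 446 min
446 = 0·1440 + 446; 446 = 7·60 + 26 → 07:26, same day
→ 2024-11-19 07:26 FRS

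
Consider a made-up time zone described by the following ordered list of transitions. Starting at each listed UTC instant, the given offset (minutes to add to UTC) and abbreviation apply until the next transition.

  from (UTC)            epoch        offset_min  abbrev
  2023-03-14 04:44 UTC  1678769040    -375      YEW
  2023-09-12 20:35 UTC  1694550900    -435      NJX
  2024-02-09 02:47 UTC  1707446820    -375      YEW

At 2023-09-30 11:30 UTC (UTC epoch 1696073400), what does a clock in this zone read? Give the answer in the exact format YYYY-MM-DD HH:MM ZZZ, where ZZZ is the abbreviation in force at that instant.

Query: 2023-09-30 11:30 UTC
Rule 2/3 (NJX, -07:15): 2023-09-12 20:35 UTC ≤ query < 2024-02-09 02:47 UTC
11·60 + 30 - 435 = 255 min
255 = 0·1440 + 255; 255 = 4·60 + 15 → 04:15, same day
→ 2023-09-30 04:15 NJX

2023-09-30 04:15 NJX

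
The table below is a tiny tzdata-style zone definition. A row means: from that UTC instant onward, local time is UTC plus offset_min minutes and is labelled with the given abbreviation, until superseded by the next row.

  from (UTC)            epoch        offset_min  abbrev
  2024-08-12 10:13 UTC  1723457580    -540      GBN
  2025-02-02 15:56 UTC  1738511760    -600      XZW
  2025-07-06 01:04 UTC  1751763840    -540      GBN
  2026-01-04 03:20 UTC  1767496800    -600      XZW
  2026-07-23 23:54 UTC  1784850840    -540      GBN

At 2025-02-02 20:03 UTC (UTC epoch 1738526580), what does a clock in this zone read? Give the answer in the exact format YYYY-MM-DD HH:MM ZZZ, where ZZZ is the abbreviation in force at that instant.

Query: 2025-02-02 20:03 UTC
Rule 2/5 (XZW, -10:00): 2025-02-02 15:56 UTC ≤ query < 2025-07-06 01:04 UTC
20·60 + 3 - 600 = 603 min
603 = 0·1440 + 603; 603 = 10·60 + 3 → 10:03, same day
→ 2025-02-02 10:03 XZW

2025-02-02 10:03 XZW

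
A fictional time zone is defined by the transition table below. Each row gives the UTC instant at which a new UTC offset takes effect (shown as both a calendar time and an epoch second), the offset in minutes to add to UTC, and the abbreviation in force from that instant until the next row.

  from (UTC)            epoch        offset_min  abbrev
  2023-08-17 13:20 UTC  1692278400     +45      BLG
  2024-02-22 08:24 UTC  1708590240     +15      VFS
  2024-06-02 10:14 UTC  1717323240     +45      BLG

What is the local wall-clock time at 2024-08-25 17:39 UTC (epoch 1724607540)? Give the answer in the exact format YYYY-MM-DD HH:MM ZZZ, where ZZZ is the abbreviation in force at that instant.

Query: 2024-08-25 17:39 UTC
Rule 3/3 (BLG, +00:45): 2024-06-02 10:14 UTC ≤ query < +∞
17·60 + 39 + 45 = 1104 min
1104 = 0·1440 + 1104; 1104 = 18·60 + 24 → 18:24, same day
→ 2024-08-25 18:24 BLG

2024-08-25 18:24 BLG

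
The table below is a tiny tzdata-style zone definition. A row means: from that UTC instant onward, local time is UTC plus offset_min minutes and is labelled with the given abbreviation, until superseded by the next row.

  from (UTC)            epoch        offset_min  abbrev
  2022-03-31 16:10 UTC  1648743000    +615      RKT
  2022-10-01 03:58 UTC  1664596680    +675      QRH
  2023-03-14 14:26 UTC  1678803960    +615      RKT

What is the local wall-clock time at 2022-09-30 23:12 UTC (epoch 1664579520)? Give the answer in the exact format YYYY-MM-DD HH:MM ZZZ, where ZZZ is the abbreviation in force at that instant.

Query: 2022-09-30 23:12 UTC
Rule 1/3 (RKT, +10:15): 2022-03-31 16:10 UTC ≤ query < 2022-10-01 03:58 UTC
23·60 + 12 + 615 = 2007 min
2007 = 1·1440 + 567; 567 = 9·60 + 27 → 09:27, 2022-09-30 + 1 day = 2022-10-01
→ 2022-10-01 09:27 RKT

2022-10-01 09:27 RKT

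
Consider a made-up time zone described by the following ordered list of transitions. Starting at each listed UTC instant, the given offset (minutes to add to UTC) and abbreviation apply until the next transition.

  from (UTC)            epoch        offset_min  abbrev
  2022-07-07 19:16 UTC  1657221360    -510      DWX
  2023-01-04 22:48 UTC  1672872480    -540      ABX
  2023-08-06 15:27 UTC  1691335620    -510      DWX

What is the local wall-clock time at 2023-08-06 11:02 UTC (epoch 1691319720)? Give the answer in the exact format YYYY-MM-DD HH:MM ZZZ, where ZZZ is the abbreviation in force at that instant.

Query: 2023-08-06 11:02 UTC
Rule 2/3 (ABX, -09:00): 2023-01-04 22:48 UTC ≤ query < 2023-08-06 15:27 UTC
11·60 + 2 - 540 = 122 min
122 = 0·1440 + 122; 122 = 2·60 + 2 → 02:02, same day
→ 2023-08-06 02:02 ABX

2023-08-06 02:02 ABX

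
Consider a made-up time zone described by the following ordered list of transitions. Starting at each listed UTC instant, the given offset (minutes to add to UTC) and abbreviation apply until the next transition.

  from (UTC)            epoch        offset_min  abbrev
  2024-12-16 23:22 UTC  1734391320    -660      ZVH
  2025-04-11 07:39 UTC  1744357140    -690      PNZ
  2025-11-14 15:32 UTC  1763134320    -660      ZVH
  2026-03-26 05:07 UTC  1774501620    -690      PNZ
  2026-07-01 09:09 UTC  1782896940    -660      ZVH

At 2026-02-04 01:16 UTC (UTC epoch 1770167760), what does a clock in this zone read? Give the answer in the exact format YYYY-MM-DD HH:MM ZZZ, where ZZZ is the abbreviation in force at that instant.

Query: 2026-02-04 01:16 UTC
Rule 3/5 (ZVH, -11:00): 2025-11-14 15:32 UTC ≤ query < 2026-03-26 05:07 UTC
1·60 + 16 - 660 = -584 min
-584 = -1·1440 + 856; 856 = 14·60 + 16 → 14:16, 2026-02-04 - 1 day = 2026-02-03
→ 2026-02-03 14:16 ZVH

2026-02-03 14:16 ZVH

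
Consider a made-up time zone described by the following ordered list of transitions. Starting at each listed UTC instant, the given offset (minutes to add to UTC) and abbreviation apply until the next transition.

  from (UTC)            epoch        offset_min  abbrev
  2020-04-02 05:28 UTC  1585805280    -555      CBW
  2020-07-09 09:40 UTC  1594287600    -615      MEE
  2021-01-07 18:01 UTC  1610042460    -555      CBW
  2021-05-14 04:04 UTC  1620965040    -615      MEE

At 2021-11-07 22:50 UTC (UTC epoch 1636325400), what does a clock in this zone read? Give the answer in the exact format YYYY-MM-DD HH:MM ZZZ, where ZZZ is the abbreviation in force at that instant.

Query: 2021-11-07 22:50 UTC
Rule 4/4 (MEE, -10:15): 2021-05-14 04:04 UTC ≤ query < +∞
22·60 + 50 - 615 = 755 min
755 = 0·1440 + 755; 755 = 12·60 + 35 → 12:35, same day
→ 2021-11-07 12:35 MEE

2021-11-07 12:35 MEE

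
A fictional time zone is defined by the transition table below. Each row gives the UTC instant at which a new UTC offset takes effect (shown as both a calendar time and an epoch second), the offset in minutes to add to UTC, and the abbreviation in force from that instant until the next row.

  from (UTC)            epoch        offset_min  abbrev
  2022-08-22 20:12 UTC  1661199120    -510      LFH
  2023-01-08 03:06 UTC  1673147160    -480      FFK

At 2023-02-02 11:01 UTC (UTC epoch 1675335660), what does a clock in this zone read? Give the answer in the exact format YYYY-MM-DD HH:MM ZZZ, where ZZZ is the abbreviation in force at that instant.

Query: 2023-02-02 11:01 UTC
Rule 2/2 (FFK, -08:00): 2023-01-08 03:06 UTC ≤ query < +∞
11·60 + 1 - 480 = 181 min
181 = 0·1440 + 181; 181 = 3·60 + 1 → 03:01, same day
→ 2023-02-02 03:01 FFK

2023-02-02 03:01 FFK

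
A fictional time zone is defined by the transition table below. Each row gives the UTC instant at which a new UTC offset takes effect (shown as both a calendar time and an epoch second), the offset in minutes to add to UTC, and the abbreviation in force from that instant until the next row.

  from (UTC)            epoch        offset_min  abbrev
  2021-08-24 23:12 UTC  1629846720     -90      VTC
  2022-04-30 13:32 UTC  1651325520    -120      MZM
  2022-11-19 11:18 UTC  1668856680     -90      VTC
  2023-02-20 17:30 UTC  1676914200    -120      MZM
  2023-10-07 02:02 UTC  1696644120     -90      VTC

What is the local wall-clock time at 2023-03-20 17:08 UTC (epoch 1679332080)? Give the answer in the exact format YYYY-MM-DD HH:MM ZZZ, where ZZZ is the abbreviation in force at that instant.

Query: 2023-03-20 17:08 UTC
Rule 4/5 (MZM, -02:00): 2023-02-20 17:30 UTC ≤ query < 2023-10-07 02:02 UTC
17·60 + 8 - 120 = 908 min
908 = 0·1440 + 908; 908 = 15·60 + 8 → 15:08, same day
→ 2023-03-20 15:08 MZM

2023-03-20 15:08 MZM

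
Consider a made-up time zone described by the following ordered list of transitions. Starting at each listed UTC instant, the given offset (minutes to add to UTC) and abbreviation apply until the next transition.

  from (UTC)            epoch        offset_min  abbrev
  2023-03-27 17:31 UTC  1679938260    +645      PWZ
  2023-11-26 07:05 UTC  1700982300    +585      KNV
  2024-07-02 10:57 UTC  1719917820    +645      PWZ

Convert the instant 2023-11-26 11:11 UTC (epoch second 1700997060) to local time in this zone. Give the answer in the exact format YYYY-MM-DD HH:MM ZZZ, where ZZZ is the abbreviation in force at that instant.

Query: 2023-11-26 11:11 UTC
Rule 2/3 (KNV, +09:45): 2023-11-26 07:05 UTC ≤ query < 2024-07-02 10:57 UTC
11·60 + 11 + 585 = 1256 min
1256 = 0·1440 + 1256; 1256 = 20·60 + 56 → 20:56, same day
→ 2023-11-26 20:56 KNV

2023-11-26 20:56 KNV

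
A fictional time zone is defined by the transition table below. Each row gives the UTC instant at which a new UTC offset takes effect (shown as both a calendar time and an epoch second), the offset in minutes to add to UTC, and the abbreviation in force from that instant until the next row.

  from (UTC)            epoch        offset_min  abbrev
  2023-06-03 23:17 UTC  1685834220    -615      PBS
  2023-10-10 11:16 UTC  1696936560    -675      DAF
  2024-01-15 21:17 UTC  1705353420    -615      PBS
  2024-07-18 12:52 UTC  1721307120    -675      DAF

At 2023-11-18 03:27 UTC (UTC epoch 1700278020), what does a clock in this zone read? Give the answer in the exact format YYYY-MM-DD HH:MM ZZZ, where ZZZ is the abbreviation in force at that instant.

Query: 2023-11-18 03:27 UTC
Rule 2/4 (DAF, -11:15): 2023-10-10 11:16 UTC ≤ query < 2024-01-15 21:17 UTC
3·60 + 27 - 675 = -468 min
-468 = -1·1440 + 972; 972 = 16·60 + 12 → 16:12, 2023-11-18 - 1 day = 2023-11-17
→ 2023-11-17 16:12 DAF

2023-11-17 16:12 DAF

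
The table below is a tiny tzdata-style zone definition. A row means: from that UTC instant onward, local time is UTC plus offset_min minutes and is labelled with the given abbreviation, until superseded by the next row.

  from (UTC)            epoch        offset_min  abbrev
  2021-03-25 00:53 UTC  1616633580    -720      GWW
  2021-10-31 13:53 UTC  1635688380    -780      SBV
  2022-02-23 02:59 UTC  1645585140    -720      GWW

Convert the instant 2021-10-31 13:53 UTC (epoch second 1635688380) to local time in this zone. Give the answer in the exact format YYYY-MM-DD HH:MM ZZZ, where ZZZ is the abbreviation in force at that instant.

2021-10-31 00:53 SBV

Query: 2021-10-31 13:53 UTC
Rule 2/3 (SBV, -13:00): 2021-10-31 13:53 UTC ≤ query < 2022-02-23 02:59 UTC
13·60 + 53 - 780 = 53 min
53 = 0·1440 + 53; 53 = 0·60 + 53 → 00:53, same day
→ 2021-10-31 00:53 SBV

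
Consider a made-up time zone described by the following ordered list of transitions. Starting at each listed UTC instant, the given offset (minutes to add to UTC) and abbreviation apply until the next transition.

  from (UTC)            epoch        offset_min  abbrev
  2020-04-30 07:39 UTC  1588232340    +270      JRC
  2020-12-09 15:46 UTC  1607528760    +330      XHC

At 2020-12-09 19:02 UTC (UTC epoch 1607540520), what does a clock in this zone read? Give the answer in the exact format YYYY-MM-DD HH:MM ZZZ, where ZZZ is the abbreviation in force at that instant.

Query: 2020-12-09 19:02 UTC
Rule 2/2 (XHC, +05:30): 2020-12-09 15:46 UTC ≤ query < +∞
19·60 + 2 + 330 = 1472 min
1472 = 1·1440 + 32; 32 = 0·60 + 32 → 00:32, 2020-12-09 + 1 day = 2020-12-10
→ 2020-12-10 00:32 XHC

2020-12-10 00:32 XHC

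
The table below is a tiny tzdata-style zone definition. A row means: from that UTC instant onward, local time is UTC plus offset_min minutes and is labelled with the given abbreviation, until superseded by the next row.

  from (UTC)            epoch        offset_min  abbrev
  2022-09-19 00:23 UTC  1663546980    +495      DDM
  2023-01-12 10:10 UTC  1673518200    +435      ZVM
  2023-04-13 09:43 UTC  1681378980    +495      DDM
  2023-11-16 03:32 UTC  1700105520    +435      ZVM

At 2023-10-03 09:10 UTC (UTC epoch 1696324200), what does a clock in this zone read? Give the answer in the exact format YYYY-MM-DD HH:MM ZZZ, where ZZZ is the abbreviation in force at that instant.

Query: 2023-10-03 09:10 UTC
Rule 3/4 (DDM, +08:15): 2023-04-13 09:43 UTC ≤ query < 2023-11-16 03:32 UTC
9·60 + 10 + 495 = 1045 min
1045 = 0·1440 + 1045; 1045 = 17·60 + 25 → 17:25, same day
→ 2023-10-03 17:25 DDM

2023-10-03 17:25 DDM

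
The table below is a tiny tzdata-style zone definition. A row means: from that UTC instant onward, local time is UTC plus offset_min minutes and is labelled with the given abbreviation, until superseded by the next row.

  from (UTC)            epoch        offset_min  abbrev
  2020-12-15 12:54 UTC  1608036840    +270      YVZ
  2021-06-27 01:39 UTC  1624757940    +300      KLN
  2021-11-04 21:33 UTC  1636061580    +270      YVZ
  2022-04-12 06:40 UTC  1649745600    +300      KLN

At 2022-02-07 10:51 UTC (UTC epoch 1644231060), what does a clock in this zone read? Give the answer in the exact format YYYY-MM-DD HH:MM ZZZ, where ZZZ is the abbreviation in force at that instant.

2022-02-07 15:21 YVZ

Query: 2022-02-07 10:51 UTC
Rule 3/4 (YVZ, +04:30): 2021-11-04 21:33 UTC ≤ query < 2022-04-12 06:40 UTC
10·60 + 51 + 270 = 921 min
921 = 0·1440 + 921; 921 = 15·60 + 21 → 15:21, same day
→ 2022-02-07 15:21 YVZ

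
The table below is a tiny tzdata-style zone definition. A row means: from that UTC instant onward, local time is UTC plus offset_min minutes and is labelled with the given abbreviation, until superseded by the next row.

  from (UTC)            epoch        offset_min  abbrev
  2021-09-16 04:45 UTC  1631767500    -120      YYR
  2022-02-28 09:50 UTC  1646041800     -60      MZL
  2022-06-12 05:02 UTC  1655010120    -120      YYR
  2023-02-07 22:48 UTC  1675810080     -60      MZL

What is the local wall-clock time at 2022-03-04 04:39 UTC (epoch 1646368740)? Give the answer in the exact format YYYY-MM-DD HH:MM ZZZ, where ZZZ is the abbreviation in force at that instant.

2022-03-04 03:39 MZL

Query: 2022-03-04 04:39 UTC
Rule 2/4 (MZL, -01:00): 2022-02-28 09:50 UTC ≤ query < 2022-06-12 05:02 UTC
4·60 + 39 - 60 = 219 min
219 = 0·1440 + 219; 219 = 3·60 + 39 → 03:39, same day
→ 2022-03-04 03:39 MZL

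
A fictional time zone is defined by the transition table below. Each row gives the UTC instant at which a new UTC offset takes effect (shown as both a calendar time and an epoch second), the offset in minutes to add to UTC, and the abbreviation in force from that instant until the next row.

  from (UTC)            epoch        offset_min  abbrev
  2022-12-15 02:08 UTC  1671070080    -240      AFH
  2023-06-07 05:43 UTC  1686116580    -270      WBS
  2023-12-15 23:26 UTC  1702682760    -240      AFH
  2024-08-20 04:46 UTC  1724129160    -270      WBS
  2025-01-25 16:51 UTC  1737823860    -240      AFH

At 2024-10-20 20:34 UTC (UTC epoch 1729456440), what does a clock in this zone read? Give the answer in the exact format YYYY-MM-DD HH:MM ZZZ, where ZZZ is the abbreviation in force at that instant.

2024-10-20 16:04 WBS

Query: 2024-10-20 20:34 UTC
Rule 4/5 (WBS, -04:30): 2024-08-20 04:46 UTC ≤ query < 2025-01-25 16:51 UTC
20·60 + 34 - 270 = 964 min
964 = 0·1440 + 964; 964 = 16·60 + 4 → 16:04, same day
→ 2024-10-20 16:04 WBS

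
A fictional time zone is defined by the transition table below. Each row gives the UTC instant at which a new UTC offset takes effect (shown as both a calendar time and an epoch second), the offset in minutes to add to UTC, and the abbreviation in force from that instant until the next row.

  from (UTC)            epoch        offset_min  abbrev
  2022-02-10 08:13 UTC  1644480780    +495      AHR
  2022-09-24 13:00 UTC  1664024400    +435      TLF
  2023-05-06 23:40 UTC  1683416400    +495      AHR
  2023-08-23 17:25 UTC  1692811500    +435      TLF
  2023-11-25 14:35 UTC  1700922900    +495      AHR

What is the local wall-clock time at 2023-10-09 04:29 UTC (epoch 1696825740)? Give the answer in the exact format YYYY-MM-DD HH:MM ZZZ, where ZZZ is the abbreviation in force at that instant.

2023-10-09 11:44 TLF

Query: 2023-10-09 04:29 UTC
Rule 4/5 (TLF, +07:15): 2023-08-23 17:25 UTC ≤ query < 2023-11-25 14:35 UTC
4·60 + 29 + 435 = 704 min
704 = 0·1440 + 704; 704 = 11·60 + 44 → 11:44, same day
→ 2023-10-09 11:44 TLF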